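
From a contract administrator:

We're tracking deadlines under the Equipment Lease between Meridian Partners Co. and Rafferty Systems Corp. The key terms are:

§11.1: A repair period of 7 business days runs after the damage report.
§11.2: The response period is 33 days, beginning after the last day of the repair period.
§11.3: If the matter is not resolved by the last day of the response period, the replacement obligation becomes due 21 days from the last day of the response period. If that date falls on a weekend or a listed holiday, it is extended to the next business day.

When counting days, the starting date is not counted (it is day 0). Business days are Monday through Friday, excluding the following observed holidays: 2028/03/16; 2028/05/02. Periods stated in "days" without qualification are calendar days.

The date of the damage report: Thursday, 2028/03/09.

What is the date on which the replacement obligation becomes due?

2028/05/15

From Thursday, 2028/03/09, 7 business days (Mar 10, Mar 13, Mar 14, Mar 15, Mar 17, Mar 20, Mar 21, skipping weekends and the listed holiday on Mar 16) brings us to Tuesday, 2028/03/21, which is the last day of the repair period.
The last day of the response period: 2028/03/21 + 33 days = 2028/04/23.
The date on which the replacement obligation becomes due: 2028/04/23 + 21 days = 2028/05/14. That falls on a Sunday, so it rolls to the next business day, Monday, 2028/05/15.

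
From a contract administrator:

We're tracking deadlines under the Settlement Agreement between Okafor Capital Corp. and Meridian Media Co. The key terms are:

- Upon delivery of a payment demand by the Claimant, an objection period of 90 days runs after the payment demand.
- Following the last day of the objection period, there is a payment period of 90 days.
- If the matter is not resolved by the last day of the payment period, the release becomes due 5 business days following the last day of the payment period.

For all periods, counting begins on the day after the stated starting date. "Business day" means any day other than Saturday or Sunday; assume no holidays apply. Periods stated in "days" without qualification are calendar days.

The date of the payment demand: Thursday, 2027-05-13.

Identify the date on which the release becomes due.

2027-11-16

The last day of the objection period: 90 calendar days after 2027-05-13 is 2027-08-11.
Adding 90 calendar days to 2027-08-11 gives 2027-11-09, which is the last day of the payment period.
From Tuesday, 2027-11-09, 5 business days (Nov 10, Nov 11, Nov 12, Nov 15, Nov 16, skipping weekends) brings us to Tuesday, 2027-11-16, which is the date on which the release becomes due.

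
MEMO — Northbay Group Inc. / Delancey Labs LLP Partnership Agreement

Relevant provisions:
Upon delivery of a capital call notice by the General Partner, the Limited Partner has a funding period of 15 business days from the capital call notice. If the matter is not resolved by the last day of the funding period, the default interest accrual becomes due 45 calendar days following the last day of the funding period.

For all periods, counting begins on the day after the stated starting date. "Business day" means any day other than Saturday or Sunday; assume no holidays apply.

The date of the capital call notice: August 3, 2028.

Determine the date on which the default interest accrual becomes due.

October 8, 2028

From Thursday, August 3, 2028, 15 business days (Aug 4, Aug 7, Aug 8, Aug 9, …, Aug 22, Aug 23, Aug 24, skipping weekends) brings us to Thursday, August 24, 2028, which is the last day of the funding period.
Adding 45 calendar days to August 24, 2028 gives October 8, 2028, which is the date on which the default interest accrual becomes due.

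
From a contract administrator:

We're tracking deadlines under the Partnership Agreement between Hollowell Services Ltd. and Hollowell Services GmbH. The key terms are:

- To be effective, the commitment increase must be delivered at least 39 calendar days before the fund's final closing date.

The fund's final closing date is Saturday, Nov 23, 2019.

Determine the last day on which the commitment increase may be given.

Oct 15, 2019

Nov 23, 2019 minus 39 days is Oct 15, 2019.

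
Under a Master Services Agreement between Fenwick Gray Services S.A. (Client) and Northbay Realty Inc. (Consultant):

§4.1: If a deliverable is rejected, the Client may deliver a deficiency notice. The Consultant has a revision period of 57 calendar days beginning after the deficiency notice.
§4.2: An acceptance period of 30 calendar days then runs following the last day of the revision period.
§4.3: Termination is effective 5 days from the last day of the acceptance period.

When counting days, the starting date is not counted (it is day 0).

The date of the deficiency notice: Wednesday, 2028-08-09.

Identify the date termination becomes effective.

The last day of the revision period: 2028-08-09 + 57 days = 2028-10-05.
Adding 30 calendar days to 2028-10-05 gives 2028-11-04, which is the last day of the acceptance period.
The date termination becomes effective: 5 calendar days after 2028-11-04 is 2028-11-09.

2028-11-09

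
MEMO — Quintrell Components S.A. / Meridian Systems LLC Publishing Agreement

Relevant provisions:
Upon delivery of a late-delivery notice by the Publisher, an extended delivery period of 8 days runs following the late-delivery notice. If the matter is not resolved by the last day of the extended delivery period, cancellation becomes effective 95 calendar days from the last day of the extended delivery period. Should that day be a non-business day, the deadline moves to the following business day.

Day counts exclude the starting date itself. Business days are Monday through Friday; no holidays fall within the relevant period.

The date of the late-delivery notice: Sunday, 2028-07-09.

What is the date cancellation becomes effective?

2028-10-20

The last day of the extended delivery period: 2028-07-09 + 8 days = 2028-07-17.
The date cancellation becomes effective: 2028-07-17 + 95 days = 2028-10-20. 2028-10-20 is a Friday, so no roll-forward applies.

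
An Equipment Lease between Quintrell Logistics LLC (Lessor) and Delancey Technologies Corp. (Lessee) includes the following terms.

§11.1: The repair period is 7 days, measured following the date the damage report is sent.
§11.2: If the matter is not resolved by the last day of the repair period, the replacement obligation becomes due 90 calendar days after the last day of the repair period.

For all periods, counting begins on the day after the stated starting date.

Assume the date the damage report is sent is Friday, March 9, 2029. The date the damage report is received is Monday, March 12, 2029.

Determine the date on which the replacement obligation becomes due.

Adding 7 calendar days to March 9, 2029 gives March 16, 2029, which is the last day of the repair period.
The date on which the replacement obligation becomes due: March 16, 2029 + 90 days = June 14, 2029.

June 14, 2029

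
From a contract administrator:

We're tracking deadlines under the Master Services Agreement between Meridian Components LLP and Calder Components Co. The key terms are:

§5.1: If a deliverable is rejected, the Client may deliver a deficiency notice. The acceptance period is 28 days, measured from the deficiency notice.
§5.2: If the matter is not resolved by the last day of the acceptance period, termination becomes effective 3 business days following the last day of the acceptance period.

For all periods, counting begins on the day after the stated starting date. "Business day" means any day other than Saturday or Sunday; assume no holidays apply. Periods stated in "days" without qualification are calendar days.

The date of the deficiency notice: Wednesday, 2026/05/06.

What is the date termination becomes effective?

Adding 28 calendar days to 2026/05/06 gives 2026/06/03, which is the last day of the acceptance period.
From Wednesday, 2026/06/03, 3 business days (Jun 4, Jun 5, Jun 8, skipping weekends) brings us to Monday, 2026/06/08, which is the date termination becomes effective.

2026/06/08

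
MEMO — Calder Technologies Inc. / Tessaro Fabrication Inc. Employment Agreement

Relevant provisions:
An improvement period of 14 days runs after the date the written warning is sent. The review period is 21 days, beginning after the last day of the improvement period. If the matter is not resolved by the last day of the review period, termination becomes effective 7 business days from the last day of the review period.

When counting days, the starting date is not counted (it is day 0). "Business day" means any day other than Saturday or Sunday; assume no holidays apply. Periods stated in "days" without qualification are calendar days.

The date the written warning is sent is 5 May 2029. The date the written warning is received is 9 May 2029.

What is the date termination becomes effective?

19 June 2029

Adding 14 calendar days to 5 May 2029 gives 19 May 2029, which is the last day of the improvement period.
The last day of the review period: 19 May 2029 + 21 days = 9 June 2029.
The date termination becomes effective: counting 7 business days from Saturday, 9 June 2029 (Jun 11, Jun 12, Jun 13, Jun 14, Jun 15, Jun 18, Jun 19, skipping weekends) reaches Tuesday, 19 June 2029.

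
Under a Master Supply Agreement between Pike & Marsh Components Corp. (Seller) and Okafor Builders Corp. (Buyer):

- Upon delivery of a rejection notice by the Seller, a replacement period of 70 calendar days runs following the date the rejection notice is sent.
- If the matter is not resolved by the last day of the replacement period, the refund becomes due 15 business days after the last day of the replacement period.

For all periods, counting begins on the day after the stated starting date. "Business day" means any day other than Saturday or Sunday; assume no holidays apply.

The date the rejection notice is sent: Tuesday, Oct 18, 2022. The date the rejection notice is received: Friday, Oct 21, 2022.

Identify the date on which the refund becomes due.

Jan 17, 2023

The last day of the replacement period: 70 calendar days after Oct 18, 2022 is Dec 27, 2022.
The date on which the refund becomes due: 15 business days after Tuesday, Dec 27, 2022, skipping weekends — Dec 28, Dec 29, Dec 30, Jan 2, …, Jan 13, Jan 16, Jan 17 — lands on Tuesday, Jan 17, 2023.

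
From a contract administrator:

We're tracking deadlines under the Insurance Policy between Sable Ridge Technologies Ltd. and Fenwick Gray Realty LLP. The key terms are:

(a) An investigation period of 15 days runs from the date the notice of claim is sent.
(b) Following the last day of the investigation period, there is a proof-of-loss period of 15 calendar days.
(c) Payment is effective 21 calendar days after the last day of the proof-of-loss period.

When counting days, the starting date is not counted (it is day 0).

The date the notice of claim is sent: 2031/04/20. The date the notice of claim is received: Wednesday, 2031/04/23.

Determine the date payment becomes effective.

2031/06/10

The last day of the investigation period: 15 calendar days after 2031/04/20 is 2031/05/05.
The last day of the proof-of-loss period: 15 calendar days after 2031/05/05 is 2031/05/20.
The date payment becomes effective: 2031/05/20 + 21 days = 2031/06/10.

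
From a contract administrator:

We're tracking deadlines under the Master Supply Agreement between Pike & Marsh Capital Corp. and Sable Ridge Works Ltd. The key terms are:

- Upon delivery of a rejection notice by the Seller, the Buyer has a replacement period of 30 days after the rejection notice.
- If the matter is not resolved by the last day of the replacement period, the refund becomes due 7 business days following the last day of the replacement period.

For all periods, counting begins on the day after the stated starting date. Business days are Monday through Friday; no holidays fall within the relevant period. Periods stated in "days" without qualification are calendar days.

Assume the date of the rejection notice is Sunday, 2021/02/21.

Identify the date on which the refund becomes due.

2021/04/01

The last day of the replacement period: 2021/02/21 + 30 days = 2021/03/23.
The date on which the refund becomes due: counting 7 business days from Tuesday, 2021/03/23 (Mar 24, Mar 25, Mar 26, Mar 29, Mar 30, Mar 31, Apr 1, skipping weekends) reaches Thursday, 2021/04/01.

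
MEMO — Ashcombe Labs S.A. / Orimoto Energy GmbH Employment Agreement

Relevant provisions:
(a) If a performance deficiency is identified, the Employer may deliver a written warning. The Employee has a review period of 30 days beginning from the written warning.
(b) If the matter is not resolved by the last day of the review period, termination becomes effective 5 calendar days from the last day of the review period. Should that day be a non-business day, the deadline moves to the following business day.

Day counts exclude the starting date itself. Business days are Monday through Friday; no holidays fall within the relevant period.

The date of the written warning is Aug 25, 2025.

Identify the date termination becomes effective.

Sep 29, 2025

The last day of the review period: Aug 25, 2025 + 30 days = Sep 24, 2025.
The date termination becomes effective: 5 calendar days after Sep 24, 2025 is Sep 29, 2025. Sep 29, 2025 is a Monday, so no roll-forward applies.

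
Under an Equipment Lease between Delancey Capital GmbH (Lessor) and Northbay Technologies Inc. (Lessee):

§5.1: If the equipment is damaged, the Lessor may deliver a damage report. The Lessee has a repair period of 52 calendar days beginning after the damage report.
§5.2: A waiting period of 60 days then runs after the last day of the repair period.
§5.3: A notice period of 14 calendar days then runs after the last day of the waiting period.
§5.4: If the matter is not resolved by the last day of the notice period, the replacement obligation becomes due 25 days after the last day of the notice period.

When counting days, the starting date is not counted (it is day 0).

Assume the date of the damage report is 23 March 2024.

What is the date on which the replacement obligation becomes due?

The last day of the repair period: 23 March 2024 + 52 days = 14 May 2024.
Adding 60 calendar days to 14 May 2024 gives 13 July 2024, which is the last day of the waiting period.
Adding 14 calendar days to 13 July 2024 gives 27 July 2024, which is the last day of the notice period.
The date on which the replacement obligation becomes due: 25 calendar days after 27 July 2024 is 21 August 2024.

21 August 2024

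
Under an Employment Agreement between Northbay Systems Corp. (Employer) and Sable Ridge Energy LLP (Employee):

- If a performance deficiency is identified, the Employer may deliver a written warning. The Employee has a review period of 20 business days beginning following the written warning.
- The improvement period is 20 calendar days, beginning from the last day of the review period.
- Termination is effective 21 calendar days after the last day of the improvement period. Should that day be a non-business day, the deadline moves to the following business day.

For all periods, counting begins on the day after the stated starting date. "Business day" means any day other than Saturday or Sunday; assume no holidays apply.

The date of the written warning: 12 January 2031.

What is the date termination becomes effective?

The last day of the review period: 20 business days after Sunday, 12 January 2031, skipping weekends — Jan 13, Jan 14, Jan 15, Jan 16, …, Feb 5, Feb 6, Feb 7 — lands on Friday, 7 February 2031.
The last day of the improvement period: 7 February 2031 + 20 days = 27 February 2031.
The date termination becomes effective: 27 February 2031 + 21 days = 20 March 2031. 20 March 2031 is a Thursday, so no roll-forward applies.

20 March 2031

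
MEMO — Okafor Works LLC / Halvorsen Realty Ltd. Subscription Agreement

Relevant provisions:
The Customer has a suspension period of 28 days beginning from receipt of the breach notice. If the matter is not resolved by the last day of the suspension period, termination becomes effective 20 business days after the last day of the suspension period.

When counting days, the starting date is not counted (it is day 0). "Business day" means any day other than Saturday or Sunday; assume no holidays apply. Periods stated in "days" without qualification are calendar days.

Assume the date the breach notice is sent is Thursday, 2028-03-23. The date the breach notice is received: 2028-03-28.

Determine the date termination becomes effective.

Adding 28 calendar days to 2028-03-28 gives 2028-04-25, which is the last day of the suspension period.
The date termination becomes effective: counting 20 business days from Tuesday, 2028-04-25 (Apr 26, Apr 27, Apr 28, May 1, …, May 19, May 22, May 23, skipping weekends) reaches Tuesday, 2028-05-23.

2028-05-23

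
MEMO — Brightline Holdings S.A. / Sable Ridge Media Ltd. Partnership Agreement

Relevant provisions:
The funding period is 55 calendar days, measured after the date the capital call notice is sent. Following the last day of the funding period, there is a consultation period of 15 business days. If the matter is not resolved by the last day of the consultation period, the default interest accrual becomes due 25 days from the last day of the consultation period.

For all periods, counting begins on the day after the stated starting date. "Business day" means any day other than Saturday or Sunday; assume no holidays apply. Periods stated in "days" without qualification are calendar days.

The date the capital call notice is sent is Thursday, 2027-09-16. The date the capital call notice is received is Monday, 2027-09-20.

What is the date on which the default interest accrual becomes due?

Adding 55 calendar days to 2027-09-16 gives 2027-11-10, which is the last day of the funding period.
The last day of the consultation period: 15 business days after Wednesday, 2027-11-10, skipping weekends — Nov 11, Nov 12, Nov 15, Nov 16, …, Nov 29, Nov 30, Dec 1 — lands on Wednesday, 2027-12-01.
Adding 25 calendar days to 2027-12-01 gives 2027-12-26, which is the date on which the default interest accrual becomes due.

2027-12-26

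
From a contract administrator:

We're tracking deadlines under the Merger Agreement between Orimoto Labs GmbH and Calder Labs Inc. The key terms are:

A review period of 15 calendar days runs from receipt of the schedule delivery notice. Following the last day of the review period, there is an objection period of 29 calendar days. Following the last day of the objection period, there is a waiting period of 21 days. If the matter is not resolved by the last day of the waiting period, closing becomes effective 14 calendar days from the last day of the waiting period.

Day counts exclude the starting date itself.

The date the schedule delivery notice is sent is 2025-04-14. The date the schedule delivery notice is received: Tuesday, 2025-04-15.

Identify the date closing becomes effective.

The last day of the review period: 15 calendar days after 2025-04-15 is 2025-04-30.
The last day of the objection period: 29 calendar days after 2025-04-30 is 2025-05-29.
The last day of the waiting period: 21 calendar days after 2025-05-29 is 2025-06-19.
The date closing becomes effective: 2025-06-19 + 14 days = 2025-07-03.

2025-07-03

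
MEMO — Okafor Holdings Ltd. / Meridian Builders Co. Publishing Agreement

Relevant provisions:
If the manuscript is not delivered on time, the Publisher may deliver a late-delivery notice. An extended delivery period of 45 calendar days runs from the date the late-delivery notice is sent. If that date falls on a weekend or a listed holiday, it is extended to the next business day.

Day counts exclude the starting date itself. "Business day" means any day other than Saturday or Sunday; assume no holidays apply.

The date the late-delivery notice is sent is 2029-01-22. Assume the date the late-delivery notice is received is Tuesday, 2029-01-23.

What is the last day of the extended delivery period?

Adding 45 calendar days to 2029-01-22 gives 2029-03-08, which is the last day of the extended delivery period. 2029-03-08 is a Thursday, so no roll-forward applies.

2029-03-08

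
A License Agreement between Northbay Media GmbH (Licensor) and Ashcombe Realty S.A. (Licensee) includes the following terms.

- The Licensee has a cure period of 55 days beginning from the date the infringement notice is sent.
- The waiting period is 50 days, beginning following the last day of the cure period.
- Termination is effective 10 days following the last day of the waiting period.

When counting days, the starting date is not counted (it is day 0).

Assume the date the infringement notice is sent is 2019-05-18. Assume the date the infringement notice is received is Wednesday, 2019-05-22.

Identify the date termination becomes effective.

The last day of the cure period: 55 calendar days after 2019-05-18 is 2019-07-12.
The last day of the waiting period: 2019-07-12 + 50 days = 2019-08-31.
The date termination becomes effective: 2019-08-31 + 10 days = 2019-09-10.

2019-09-10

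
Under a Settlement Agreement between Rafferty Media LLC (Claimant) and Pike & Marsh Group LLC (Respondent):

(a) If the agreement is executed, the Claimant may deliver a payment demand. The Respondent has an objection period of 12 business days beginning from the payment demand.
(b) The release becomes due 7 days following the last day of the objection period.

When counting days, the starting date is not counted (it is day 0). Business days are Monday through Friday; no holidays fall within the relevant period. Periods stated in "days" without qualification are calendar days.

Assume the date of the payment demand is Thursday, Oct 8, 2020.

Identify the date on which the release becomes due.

The last day of the objection period: 12 business days after Thursday, Oct 8, 2020, skipping weekends — Oct 9, Oct 12, Oct 13, Oct 14, …, Oct 22, Oct 23, Oct 26 — lands on Monday, Oct 26, 2020.
The date on which the release becomes due: Oct 26, 2020 + 7 days = Nov 2, 2020.

Nov 2, 2020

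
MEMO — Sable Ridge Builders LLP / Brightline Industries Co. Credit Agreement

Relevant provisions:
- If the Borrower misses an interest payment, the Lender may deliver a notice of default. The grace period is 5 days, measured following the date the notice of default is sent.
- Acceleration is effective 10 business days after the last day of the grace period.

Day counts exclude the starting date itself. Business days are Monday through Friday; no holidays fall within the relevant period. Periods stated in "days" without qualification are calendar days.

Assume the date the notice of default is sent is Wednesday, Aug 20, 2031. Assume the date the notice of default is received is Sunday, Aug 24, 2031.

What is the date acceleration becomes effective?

Sep 8, 2031

Adding 5 calendar days to Aug 20, 2031 gives Aug 25, 2031, which is the last day of the grace period.
The date acceleration becomes effective: 10 business days after Monday, Aug 25, 2031, skipping weekends — Aug 26, Aug 27, Aug 28, Aug 29, Sep 1, Sep 2, Sep 3, Sep 4, Sep 5, Sep 8 — lands on Monday, Sep 8, 2031.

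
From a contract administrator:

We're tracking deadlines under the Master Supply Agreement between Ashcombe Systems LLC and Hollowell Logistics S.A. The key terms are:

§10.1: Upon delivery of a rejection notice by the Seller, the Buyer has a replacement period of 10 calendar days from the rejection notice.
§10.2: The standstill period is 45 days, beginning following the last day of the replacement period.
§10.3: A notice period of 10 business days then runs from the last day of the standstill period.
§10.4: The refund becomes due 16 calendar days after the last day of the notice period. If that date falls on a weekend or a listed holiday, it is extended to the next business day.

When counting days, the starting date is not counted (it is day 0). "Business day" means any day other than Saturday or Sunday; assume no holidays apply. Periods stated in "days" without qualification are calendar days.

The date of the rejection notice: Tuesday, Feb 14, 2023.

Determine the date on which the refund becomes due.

The last day of the replacement period: Feb 14, 2023 + 10 days = Feb 24, 2023.
The last day of the standstill period: 45 calendar days after Feb 24, 2023 is Apr 10, 2023.
The last day of the notice period: 10 business days after Monday, Apr 10, 2023, skipping weekends — Apr 11, Apr 12, Apr 13, Apr 14, Apr 17, Apr 18, Apr 19, Apr 20, Apr 21, Apr 24 — lands on Monday, Apr 24, 2023.
The date on which the refund becomes due: Apr 24, 2023 + 16 days = May 10, 2023. May 10, 2023 is a Wednesday, so no roll-forward applies.

May 10, 2023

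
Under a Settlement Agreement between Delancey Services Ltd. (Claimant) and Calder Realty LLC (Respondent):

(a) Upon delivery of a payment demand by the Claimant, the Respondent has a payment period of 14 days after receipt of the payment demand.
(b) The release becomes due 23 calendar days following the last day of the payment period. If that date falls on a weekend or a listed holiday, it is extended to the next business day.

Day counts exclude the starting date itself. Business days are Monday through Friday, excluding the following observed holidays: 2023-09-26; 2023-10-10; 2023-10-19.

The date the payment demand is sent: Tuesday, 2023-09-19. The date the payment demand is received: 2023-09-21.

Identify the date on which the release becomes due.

The last day of the payment period: 14 calendar days after 2023-09-21 is 2023-10-05.
The date on which the release becomes due: 2023-10-05 + 23 days = 2023-10-28. That falls on a Saturday, so it rolls to the next business day, Monday, 2023-10-30.

2023-10-30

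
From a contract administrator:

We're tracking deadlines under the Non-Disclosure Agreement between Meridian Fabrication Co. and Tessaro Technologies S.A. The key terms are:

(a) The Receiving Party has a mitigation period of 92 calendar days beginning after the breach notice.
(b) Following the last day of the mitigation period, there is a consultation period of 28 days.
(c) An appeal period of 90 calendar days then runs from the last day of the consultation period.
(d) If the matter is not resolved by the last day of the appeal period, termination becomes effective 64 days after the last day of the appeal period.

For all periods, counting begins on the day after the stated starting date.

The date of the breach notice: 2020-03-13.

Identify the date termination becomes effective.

The last day of the mitigation period: 2020-03-13 + 92 days = 2020-06-13.
The last day of the consultation period: 2020-06-13 + 28 days = 2020-07-11.
The last day of the appeal period: 2020-07-11 + 90 days = 2020-10-09.
The date termination becomes effective: 64 calendar days after 2020-10-09 is 2020-12-12.

2020-12-12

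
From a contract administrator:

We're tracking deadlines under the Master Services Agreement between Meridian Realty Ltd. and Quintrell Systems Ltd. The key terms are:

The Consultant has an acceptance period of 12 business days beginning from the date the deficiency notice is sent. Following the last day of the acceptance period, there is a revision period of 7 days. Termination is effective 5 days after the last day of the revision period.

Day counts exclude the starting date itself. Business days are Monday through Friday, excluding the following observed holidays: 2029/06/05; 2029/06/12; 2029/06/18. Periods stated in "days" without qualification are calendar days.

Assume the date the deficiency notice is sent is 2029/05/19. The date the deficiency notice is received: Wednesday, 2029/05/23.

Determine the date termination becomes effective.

The last day of the acceptance period: 12 business days after Saturday, 2029/05/19, skipping weekends and the listed holiday on Jun 5 — May 21, May 22, May 23, May 24, …, Jun 1, Jun 4, Jun 6 — lands on Wednesday, 2029/06/06.
Adding 7 calendar days to 2029/06/06 gives 2029/06/13, which is the last day of the revision period.
The date termination becomes effective: 5 calendar days after 2029/06/13 is 2029/06/18.

2029/06/18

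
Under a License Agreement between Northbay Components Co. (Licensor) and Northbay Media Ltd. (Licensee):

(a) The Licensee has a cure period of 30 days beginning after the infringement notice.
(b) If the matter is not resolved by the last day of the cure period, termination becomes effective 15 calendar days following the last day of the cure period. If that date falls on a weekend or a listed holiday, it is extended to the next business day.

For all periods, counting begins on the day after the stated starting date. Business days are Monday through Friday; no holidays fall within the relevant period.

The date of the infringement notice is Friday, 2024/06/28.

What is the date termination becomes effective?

2024/08/12

The last day of the cure period: 30 calendar days after 2024/06/28 is 2024/07/28.
The date termination becomes effective: 2024/07/28 + 15 days = 2024/08/12. 2024/08/12 is a Monday, so no roll-forward applies.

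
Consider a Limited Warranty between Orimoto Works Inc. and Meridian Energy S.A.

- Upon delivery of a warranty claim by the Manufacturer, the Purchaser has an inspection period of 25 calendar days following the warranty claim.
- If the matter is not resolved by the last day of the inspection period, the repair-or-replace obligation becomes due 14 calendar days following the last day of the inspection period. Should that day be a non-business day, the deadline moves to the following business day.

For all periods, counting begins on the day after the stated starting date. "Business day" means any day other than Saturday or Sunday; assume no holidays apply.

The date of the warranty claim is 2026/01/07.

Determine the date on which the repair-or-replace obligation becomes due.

2026/02/16

The last day of the inspection period: 25 calendar days after 2026/01/07 is 2026/02/01.
Adding 14 calendar days to 2026/02/01 gives 2026/02/15, which is the date on which the repair-or-replace obligation becomes due. That falls on a Sunday, so it rolls to the next business day, Monday, 2026/02/16.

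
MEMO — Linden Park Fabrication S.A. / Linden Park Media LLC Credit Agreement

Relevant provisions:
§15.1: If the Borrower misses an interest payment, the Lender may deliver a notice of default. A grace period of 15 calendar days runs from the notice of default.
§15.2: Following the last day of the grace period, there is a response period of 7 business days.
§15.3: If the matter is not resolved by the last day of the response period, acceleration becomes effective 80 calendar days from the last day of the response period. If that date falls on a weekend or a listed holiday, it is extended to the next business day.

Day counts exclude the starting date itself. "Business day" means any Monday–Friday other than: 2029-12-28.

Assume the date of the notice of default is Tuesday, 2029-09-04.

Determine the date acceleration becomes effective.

Adding 15 calendar days to 2029-09-04 gives 2029-09-19, which is the last day of the grace period.
The last day of the response period: 7 business days after Wednesday, 2029-09-19, skipping weekends — Sep 20, Sep 21, Sep 24, Sep 25, Sep 26, Sep 27, Sep 28 — lands on Friday, 2029-09-28.
The date acceleration becomes effective: 2029-09-28 + 80 days = 2029-12-17. 2029-12-17 is a Monday and is not a listed holiday, so no roll-forward applies.

2029-12-17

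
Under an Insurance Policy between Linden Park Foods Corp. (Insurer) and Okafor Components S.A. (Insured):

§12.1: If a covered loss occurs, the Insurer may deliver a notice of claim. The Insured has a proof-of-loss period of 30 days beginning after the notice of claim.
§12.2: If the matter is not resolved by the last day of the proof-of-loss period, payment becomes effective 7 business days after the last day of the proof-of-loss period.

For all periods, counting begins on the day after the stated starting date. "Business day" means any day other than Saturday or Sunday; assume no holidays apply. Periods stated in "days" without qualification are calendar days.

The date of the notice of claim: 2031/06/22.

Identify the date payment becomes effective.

2031/07/31

The last day of the proof-of-loss period: 2031/06/22 + 30 days = 2031/07/22.
From Tuesday, 2031/07/22, 7 business days (Jul 23, Jul 24, Jul 25, Jul 28, Jul 29, Jul 30, Jul 31, skipping weekends) brings us to Thursday, 2031/07/31, which is the date payment becomes effective.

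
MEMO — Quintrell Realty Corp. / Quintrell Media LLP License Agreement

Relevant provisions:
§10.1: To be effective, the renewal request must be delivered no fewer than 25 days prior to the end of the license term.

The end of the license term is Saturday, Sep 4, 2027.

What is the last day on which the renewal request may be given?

Counting back 25 calendar days from Sep 4, 2027 gives Aug 10, 2027.

Aug 10, 2027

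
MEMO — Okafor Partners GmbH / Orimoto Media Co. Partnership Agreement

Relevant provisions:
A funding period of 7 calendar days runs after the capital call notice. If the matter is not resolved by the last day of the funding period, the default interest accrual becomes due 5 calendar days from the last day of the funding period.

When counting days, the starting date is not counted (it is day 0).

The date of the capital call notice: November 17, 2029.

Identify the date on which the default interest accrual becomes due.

November 29, 2029

Adding 7 calendar days to November 17, 2029 gives November 24, 2029, which is the last day of the funding period.
The date on which the default interest accrual becomes due: November 24, 2029 + 5 days = November 29, 2029.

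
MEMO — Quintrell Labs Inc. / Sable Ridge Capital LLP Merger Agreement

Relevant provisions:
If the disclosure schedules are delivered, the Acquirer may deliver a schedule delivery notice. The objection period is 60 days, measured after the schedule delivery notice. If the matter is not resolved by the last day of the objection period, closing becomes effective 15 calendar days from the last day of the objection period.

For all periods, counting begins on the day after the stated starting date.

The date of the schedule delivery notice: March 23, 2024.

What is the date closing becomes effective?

June 6, 2024

Adding 60 calendar days to March 23, 2024 gives May 22, 2024, which is the last day of the objection period.
The date closing becomes effective: 15 calendar days after May 22, 2024 is June 6, 2024.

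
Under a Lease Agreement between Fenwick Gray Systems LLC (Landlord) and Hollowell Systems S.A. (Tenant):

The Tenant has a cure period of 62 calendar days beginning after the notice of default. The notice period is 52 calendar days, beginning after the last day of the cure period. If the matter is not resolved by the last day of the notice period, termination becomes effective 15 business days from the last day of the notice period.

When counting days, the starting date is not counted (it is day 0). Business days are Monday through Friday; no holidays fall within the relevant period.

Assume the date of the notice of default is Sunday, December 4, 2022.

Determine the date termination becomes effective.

The last day of the cure period: 62 calendar days after December 4, 2022 is February 4, 2023.
Adding 52 calendar days to February 4, 2023 gives March 28, 2023, which is the last day of the notice period.
The date termination becomes effective: 15 business days after Tuesday, March 28, 2023, skipping weekends — Mar 29, Mar 30, Mar 31, Apr 3, …, Apr 14, Apr 17, Apr 18 — lands on Tuesday, April 18, 2023.

April 18, 2023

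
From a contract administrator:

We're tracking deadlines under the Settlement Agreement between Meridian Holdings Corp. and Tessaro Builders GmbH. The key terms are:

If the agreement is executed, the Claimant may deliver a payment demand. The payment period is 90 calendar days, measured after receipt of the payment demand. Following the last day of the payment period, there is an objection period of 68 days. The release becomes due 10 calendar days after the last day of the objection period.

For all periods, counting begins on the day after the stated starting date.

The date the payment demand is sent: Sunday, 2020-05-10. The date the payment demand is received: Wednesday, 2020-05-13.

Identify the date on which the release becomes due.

The last day of the payment period: 2020-05-13 + 90 days = 2020-08-11.
The last day of the objection period: 2020-08-11 + 68 days = 2020-10-18.
Adding 10 calendar days to 2020-10-18 gives 2020-10-28, which is the date on which the release becomes due.

2020-10-28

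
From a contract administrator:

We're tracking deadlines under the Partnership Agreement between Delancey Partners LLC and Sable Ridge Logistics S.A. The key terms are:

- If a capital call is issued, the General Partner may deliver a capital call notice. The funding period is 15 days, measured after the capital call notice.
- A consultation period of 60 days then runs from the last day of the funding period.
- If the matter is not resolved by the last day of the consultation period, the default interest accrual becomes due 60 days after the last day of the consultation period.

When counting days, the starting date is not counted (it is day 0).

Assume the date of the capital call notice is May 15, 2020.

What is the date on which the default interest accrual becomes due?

September 27, 2020

The last day of the funding period: 15 calendar days after May 15, 2020 is May 30, 2020.
Adding 60 calendar days to May 30, 2020 gives July 29, 2020, which is the last day of the consultation period.
The date on which the default interest accrual becomes due: July 29, 2020 + 60 days = September 27, 2020.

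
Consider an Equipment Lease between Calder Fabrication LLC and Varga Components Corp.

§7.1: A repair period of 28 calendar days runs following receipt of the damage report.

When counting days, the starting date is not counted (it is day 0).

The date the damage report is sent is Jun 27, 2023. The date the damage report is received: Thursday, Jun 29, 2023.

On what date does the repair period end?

Adding 28 calendar days to Jun 29, 2023 gives Jul 27, 2023, which is the last day of the repair period.

Jul 27, 2023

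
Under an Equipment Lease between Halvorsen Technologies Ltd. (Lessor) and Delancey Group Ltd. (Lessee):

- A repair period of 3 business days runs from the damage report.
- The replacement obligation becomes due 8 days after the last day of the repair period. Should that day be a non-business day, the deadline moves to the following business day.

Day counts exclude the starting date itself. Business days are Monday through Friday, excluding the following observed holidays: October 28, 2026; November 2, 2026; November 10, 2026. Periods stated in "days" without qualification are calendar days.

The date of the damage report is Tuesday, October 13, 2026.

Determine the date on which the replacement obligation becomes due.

October 26, 2026

From Tuesday, October 13, 2026, 3 business days (Oct 14, Oct 15, Oct 16, skipping weekends) brings us to Friday, October 16, 2026, which is the last day of the repair period.
The date on which the replacement obligation becomes due: October 16, 2026 + 8 days = October 24, 2026. That falls on a Saturday, so it rolls to the next business day, Monday, October 26, 2026.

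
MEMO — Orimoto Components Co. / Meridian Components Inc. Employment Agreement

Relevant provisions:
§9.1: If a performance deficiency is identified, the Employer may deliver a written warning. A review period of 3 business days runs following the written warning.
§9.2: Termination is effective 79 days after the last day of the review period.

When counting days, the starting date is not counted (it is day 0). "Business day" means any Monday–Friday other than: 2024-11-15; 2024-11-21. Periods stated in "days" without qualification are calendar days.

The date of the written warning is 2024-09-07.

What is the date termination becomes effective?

The last day of the review period: counting 3 business days from Saturday, 2024-09-07 (Sep 9, Sep 10, Sep 11, skipping weekends) reaches Wednesday, 2024-09-11.
The date termination becomes effective: 79 calendar days after 2024-09-11 is 2024-11-29.

2024-11-29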